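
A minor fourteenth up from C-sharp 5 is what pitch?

B 6

Counting seven letter names plus an octave up from C lands on B.
A minor fourteenth is 22 semitones; 22 semitones up from C#5 gives B6.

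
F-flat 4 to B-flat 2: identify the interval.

Descending from Fb4 to Bb2 is the same interval as ascending Bb2 to Fb4.
B to F spans five letter names (B-C-D-E-F), plus an octave: a twelfth.
A perfect twelfth would be 19 semitones; Bb2 to Fb4 is 18, one semitone narrower, so the interval is diminished.
(Equivalently, a compound diminished fifth: a diminished fifth plus an octave.)

diminished twelfth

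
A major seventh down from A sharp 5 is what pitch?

B 4

Counting seven letter names down from A lands on B.
Moving 11 semitones down from A#5 (the size of a major seventh) reaches B4.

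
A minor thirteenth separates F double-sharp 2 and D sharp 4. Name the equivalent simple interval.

minor sixth

Each octave removed subtracts seven from the number: 13 − 7 = 6.
That makes a minor thirteenth a compound minor sixth — an octave plus a minor sixth.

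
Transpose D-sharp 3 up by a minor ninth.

E 4

Two letters up from D (plus an octave) reaches E.
Moving 13 semitones up from D#3 (the size of a minor ninth) reaches E4.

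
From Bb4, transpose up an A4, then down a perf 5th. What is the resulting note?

A4

Up an augmented fourth from Bb4: E5 (6 semitones up).
A perfect fifth down from E5 is A4.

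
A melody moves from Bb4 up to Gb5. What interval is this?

B to G spans six letter names (B-C-D-E-F-G): a sixth.
Bb4 to Gb5 is 8 semitones, a half step short of the major sixth (9), so this is minor.

minor sixth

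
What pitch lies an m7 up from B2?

The seventh takes the letter from B up to A.
A minor seventh is 10 semitones; 10 semitones up from B2 gives A3.

A3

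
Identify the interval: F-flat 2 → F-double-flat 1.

Descending from Fb2 to Fbb1 is the same interval as ascending Fbb1 to Fb2.
F to F is the same letter name, plus an octave: an octave.
Fbb1 to Fb2 spans 13 semitones — one semitone wider than the perfect octave (12) — giving an augmented octave.

augmented octave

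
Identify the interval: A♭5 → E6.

augmented fifth

A to E spans five letter names (A-B-C-D-E) — that makes it a fifth of some quality.
The perfect fifth is 7 semitones; here we have 8, one semitone wider: augmented.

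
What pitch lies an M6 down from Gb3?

Bbb2

Counting six letter names down from G lands on B.
A major sixth spans 9 semitones, so from Gb3 the target pitch is Bbb2.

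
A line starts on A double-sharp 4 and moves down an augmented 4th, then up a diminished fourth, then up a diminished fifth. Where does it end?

E flat 5

A##4 down an augmented fourth → E#4 (6 semitones).
E#4 up a diminished fourth → A4 (4 semitones).
A4 up a diminished fifth → Eb5 (6 semitones).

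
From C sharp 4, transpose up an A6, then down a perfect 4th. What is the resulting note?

Up an augmented sixth from C#4: A##4 (10 semitones up).
A##4 down a perfect fourth → E##4 (5 semitones).

E double-sharp 4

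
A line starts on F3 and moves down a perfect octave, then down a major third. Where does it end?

Db2

Down a perfect octave from F3: F2 (12 semitones down).
A major third down from F2 is Db2.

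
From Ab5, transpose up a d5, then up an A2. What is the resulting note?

Up a diminished fifth from Ab5: Ebb6 (6 semitones up).
Ebb6 up an augmented second → F6 (3 semitones).

F6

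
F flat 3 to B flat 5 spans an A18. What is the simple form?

Each octave removed subtracts seven from the number: 18 − 14 = 4.
So an augmented eighteenth is 2 octaves plus an augmented fourth. The quality is unchanged.

augmented 4th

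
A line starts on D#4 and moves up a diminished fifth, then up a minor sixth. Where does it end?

D#4 up a diminished fifth → A4 (6 semitones).
A4 up a minor sixth → F5 (8 semitones).

F5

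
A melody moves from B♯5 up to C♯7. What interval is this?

minor 9th

B to C spans two letter names (B-C), plus an octave — that makes it a ninth of some quality.
At 13 semitones, B#5→C#7 falls one short of a major ninth: minor.
(Equivalently, a compound minor second: a minor second plus an octave.)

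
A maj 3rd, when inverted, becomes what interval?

Inverted interval numbers add to nine, so a third pairs with a sixth (3 + 6 = 9).
And major becomes minor under inversion, so we get a minor sixth.

m6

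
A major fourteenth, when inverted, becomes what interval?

m2

First reduce the compound major fourteenth to its simple form, a major seventh.
Interval numbers invert to sum to nine: 7 + 2 = 9, so a seventh inverts to a second.
The quality also flips — major becomes minor — giving a minor second.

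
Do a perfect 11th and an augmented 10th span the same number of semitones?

Both span 17 semitones: a perfect eleventh and an augmented tenth are the same chromatic distance.

Yes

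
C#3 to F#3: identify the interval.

perfect fourth

C to F spans four letter names (C-D-E-F), so the interval is some kind of fourth.
C#3 to F#3 is 5 semitones, matching the perfect fourth exactly, so the quality is perfect.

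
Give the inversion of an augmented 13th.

d3

First reduce the compound augmented thirteenth to its simple form, an augmented sixth.
Interval numbers invert to sum to nine: 6 + 3 = 9, so a sixth inverts to a third.
And augmented becomes diminished under inversion, so we get a diminished third.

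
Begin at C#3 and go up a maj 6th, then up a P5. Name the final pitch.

A major sixth up from C#3 is A#3.
Up a perfect fifth from A#3: E#4 (7 semitones up).

E#4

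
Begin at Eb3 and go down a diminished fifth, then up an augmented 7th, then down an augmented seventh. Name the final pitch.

Down a diminished fifth from Eb3: A2 (6 semitones down).
An augmented seventh up from A2 is G##3.
Down an augmented seventh from G##3: A2 (12 semitones down).

A2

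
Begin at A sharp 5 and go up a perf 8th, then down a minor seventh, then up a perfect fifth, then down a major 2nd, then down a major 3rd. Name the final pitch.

C sharp 6

Up a perfect octave from A#5: A#6 (12 semitones up).
A minor seventh down from A#6 is B#5.
B#5 up a perfect fifth → F##6 (7 semitones).
F##6 down a major second → E#6 (2 semitones).
A major third down from E#6 is C#6.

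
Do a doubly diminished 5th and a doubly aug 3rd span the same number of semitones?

A doubly diminished fifth is 5 semitones but a doubly augmented third is 6 semitones — different sizes.

No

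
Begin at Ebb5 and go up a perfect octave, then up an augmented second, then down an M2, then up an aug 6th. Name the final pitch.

Up a perfect octave from Ebb5: Ebb6 (12 semitones up).
Up an augmented second from Ebb6: F6 (3 semitones up).
A major second down from F6 is Eb6.
An augmented sixth up from Eb6 is C#7.

C#7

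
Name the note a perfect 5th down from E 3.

Counting five letter names down from E lands on A.
A perfect fifth is 7 semitones; 7 semitones down from E3 gives A2.

A 2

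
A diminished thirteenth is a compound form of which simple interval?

Subtracting seven from the interval number removes an octave: 13 − 7 = 6.
So a diminished thirteenth is an octave plus a diminished sixth. The quality is unchanged.

diminished 6th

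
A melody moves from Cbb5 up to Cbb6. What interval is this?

C to C is the same letter name, plus an octave, so the interval is some kind of octave.
Cbb5 to Cbb6 is 12 semitones, matching the perfect octave exactly, so the quality is perfect.

P8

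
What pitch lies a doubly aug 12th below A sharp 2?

Five letters down from A (plus an octave) reaches D.
Moving 21 semitones down from A#2 (the size of a doubly augmented twelfth) reaches Db1.

D flat 1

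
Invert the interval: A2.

diminished seventh

Inverted interval numbers add to nine, so a second pairs with a seventh (2 + 7 = 9).
Quality inverts too: augmented becomes diminished. That makes the inversion a diminished seventh.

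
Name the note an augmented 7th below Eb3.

Fbb2

The seventh takes the letter from E down to F.
An augmented seventh spans 12 semitones, so from Eb3 the target pitch is Fbb2.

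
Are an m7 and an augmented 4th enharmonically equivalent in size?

A minor seventh is 10 semitones but an augmented fourth is 6 semitones — different sizes.

No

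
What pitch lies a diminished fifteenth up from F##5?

A fifteenth keeps the letter name F, two octaves up from F.
A diminished fifteenth spans 23 semitones, so from F##5 the target pitch is F#7.

F#7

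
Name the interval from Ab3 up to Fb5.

minor thirteenth

A to F spans six letter names (A-B-C-D-E-F), plus an octave, so the interval is some kind of thirteenth.
At 20 semitones, Ab3→Fb5 falls one short of a major thirteenth: minor.
(Equivalently, a compound minor sixth: a minor sixth plus an octave.)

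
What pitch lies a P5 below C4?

F3

The fifth takes the letter from C down to F.
A perfect fifth is 7 semitones; 7 semitones down from C4 gives F3.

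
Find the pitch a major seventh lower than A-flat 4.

Seven letter names down from A: B.
A major seventh is 11 semitones; 11 semitones down from Ab4 gives Bbb3.

B-double-flat 3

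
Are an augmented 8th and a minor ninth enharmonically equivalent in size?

Yes

An augmented octave = 13 semitones = a minor ninth; enharmonically equal.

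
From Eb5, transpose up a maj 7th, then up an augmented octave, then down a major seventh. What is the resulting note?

Up a major seventh from Eb5: D6 (11 semitones up).
D6 up an augmented octave → D#7 (13 semitones).
Down a major seventh from D#7: E6 (11 semitones down).

E6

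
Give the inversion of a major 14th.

minor 2nd

First reduce the compound major fourteenth to its simple form, a major seventh.
Inverted interval numbers add to nine, so a seventh pairs with a second (7 + 2 = 9).
And major becomes minor under inversion, so we get a minor second.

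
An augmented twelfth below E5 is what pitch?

Five letters down from E (plus an octave) reaches A.
An augmented twelfth spans 20 semitones, so from E5 the target pitch is Ab3.

Ab3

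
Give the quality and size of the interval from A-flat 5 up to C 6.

A to C spans three letter names (A-B-C), so the interval is some kind of third.
Ab5 to C6 is 4 semitones, matching the major third exactly, so the quality is major.

M3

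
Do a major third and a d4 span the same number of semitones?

A major third spans 4 semitones, and a diminished fourth also spans 4 semitones — they're enharmonic.

Yes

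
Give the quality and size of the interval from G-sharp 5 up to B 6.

G to B spans three letter names (G-A-B), plus an octave — that makes it a tenth of some quality.
G#5 to B6 is 15 semitones, a half step short of the major tenth (16), so this is minor.
(Equivalently, a compound minor third: a minor third plus an octave.)

minor tenth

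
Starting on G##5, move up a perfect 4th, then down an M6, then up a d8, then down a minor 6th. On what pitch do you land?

G#5

G##5 up a perfect fourth → C##6 (5 semitones).
Down a major sixth from C##6: E#5 (9 semitones down).
E#5 up a diminished octave → E6 (11 semitones).
A minor sixth down from E6 is G#5.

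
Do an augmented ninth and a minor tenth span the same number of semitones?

An augmented ninth = 15 semitones = a minor tenth; enharmonically equal.

Yes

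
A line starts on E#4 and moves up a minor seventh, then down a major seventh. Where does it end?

A minor seventh up from E#4 is D#5.
Down a major seventh from D#5: E4 (11 semitones down).

E4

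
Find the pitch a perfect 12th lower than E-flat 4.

A-flat 2

The twelfth's letter: E down five letter names plus an octave → A.
A perfect twelfth spans 19 semitones, so from Eb4 the target pitch is Ab2.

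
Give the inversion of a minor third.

major 6th

Inverted interval numbers add to nine, so a third pairs with a sixth (3 + 6 = 9).
And minor becomes major under inversion, so we get a major sixth.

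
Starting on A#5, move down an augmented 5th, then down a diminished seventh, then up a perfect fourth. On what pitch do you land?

Down an augmented fifth from A#5: D5 (8 semitones down).
Down a diminished seventh from D5: E#4 (9 semitones down).
Up a perfect fourth from E#4: A#4 (5 semitones up).

A#4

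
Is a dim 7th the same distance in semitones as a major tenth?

No

A diminished seventh is 9 semitones but a major tenth is 16 semitones — different sizes.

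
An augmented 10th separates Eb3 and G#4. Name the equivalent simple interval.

augmented third

Take out an octave (7 from the number): 10 − 7 = 3.
So an augmented tenth is an octave plus an augmented third. The quality is unchanged.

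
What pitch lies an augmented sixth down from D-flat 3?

F-double-flat 2

The sixth takes the letter from D down to F.
Moving 10 semitones down from Db3 (the size of an augmented sixth) reaches Fbb2.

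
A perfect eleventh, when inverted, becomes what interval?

First reduce the compound perfect eleventh to its simple form, a perfect fourth.
Inverted interval numbers add to nine, so a fourth pairs with a fifth (4 + 5 = 9).
And perfect stays perfect under inversion, so we get a perfect fifth.

P5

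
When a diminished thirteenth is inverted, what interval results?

First reduce the compound diminished thirteenth to its simple form, a diminished sixth.
Interval numbers invert to sum to nine: 6 + 3 = 9, so a sixth inverts to a third.
And diminished becomes augmented under inversion, so we get an augmented third.

augmented 3rd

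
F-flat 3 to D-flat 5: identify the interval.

F to D spans six letter names (F-G-A-B-C-D), plus an octave — that makes it a thirteenth of some quality.
The major thirteenth spans 21 semitones, and Fb3 to Db5 is exactly 21 semitones — so this is a major thirteenth.
(Equivalently, a compound major sixth: a major sixth plus an octave.)

major thirteenth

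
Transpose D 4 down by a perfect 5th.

The fifth takes the letter from D down to G.
A perfect fifth is 7 semitones; 7 semitones down from D4 gives G3.

G 3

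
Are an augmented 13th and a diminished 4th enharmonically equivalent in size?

No

An augmented thirteenth spans 22 semitones; a diminished fourth spans 4 semitones. They differ by 18.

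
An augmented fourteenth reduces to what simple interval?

Subtracting seven from the interval number removes an octave: 14 − 7 = 7.
So an augmented fourteenth is an octave plus an augmented seventh. The quality is unchanged.

augmented seventh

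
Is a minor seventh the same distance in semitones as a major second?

No

A minor seventh is 10 semitones but a major second is 2 semitones — different sizes.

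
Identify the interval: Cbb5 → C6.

C to C is the same letter name, plus an octave — that makes it an octave of some quality.
The perfect octave is 12 semitones; here we have 14, two semitones wider: doubly augmented.

doubly augmented octave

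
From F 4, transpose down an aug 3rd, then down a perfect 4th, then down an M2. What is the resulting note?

G double-flat 3

F4 down an augmented third → Dbb4 (5 semitones).
A perfect fourth down from Dbb4 is Abb3.
Down a major second from Abb3: Gbb3 (2 semitones down).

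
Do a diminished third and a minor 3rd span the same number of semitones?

No

2 semitones (diminished third) vs 3 semitones (minor third): not equal.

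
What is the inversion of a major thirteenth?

First reduce the compound major thirteenth to its simple form, a major sixth.
Inverted interval numbers add to nine, so a sixth pairs with a third (6 + 3 = 9).
The quality also flips — major becomes minor — giving a minor third.

minor 3rd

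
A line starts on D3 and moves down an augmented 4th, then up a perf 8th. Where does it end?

D3 down an augmented fourth → Ab2 (6 semitones).
A perfect octave up from Ab2 is Ab3.

Ab3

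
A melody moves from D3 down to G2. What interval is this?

perfect 5th

Descending from D3 to G2 is the same interval as ascending G2 to D3.
G to D spans five letter names (G-A-B-C-D), so the interval is some kind of fifth.
G2 to D3 is 7 semitones, matching the perfect fifth exactly, so the quality is perfect.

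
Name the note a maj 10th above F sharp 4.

A sharp 5

Counting three letter names plus an octave up from F lands on A.
A major tenth is 16 semitones; 16 semitones up from F#4 gives A#5.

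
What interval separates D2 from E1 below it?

m7

Descending from D2 to E1 is the same interval as ascending E1 to D2.
E to D spans seven letter names (E-F-G-A-B-C-D): a seventh.
E1 to D2 is 10 semitones, a half step short of the major seventh (11), so this is minor.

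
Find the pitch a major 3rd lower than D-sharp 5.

Three letter names down from D: B.
A major third spans 4 semitones, so from D#5 the target pitch is B4.

B 4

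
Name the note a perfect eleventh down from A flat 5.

E flat 4

Four letters down from A (plus an octave) reaches E.
A perfect eleventh is 17 semitones; 17 semitones down from Ab5 gives Eb4.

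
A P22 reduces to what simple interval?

perfect 8th

Take out 2 octaves (14 from the number): 22 − 14 = 8.
So a perfect twenty-second is 2 octaves plus a perfect octave. The quality is unchanged.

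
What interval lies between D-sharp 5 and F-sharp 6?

D to F spans three letter names (D-E-F), plus an octave, so the interval is some kind of tenth.
At 15 semitones, D#5→F#6 falls one short of a major tenth: minor.
(Equivalently, a compound minor third: a minor third plus an octave.)

minor tenth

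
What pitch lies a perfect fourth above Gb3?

Cb4

The fourth takes the letter from G up to C.
A perfect fourth spans 5 semitones, so from Gb3 the target pitch is Cb4.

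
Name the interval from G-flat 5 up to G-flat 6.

G to G is the same letter name, plus an octave: an octave.
Counting semitones, Gb5→Gb6 is 12, which is the perfect octave.

perfect octave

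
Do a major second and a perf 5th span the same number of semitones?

2 semitones (major second) vs 7 semitones (perfect fifth): not equal.

No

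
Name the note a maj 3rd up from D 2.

The third takes the letter from D up to F.
Moving 4 semitones up from D2 (the size of a major third) reaches F#2.

F-sharp 2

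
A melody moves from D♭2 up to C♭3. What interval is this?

D to C spans seven letter names (D-E-F-G-A-B-C) — that makes it a seventh of some quality.
A major seventh would be 11 semitones, but Db2 to Cb3 is 10 — one semitone narrower, making it a minor seventh.

minor seventh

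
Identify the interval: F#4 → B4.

F to B spans four letter names (F-G-A-B): a fourth.
Counting semitones, F#4→B4 is 5, which is the perfect fourth.

perfect fourth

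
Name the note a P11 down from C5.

Four letters down from C (plus an octave) reaches G.
Moving 17 semitones down from C5 (the size of a perfect eleventh) reaches G3.

G3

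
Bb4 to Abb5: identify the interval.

diminished seventh

B to A spans seven letter names (B-C-D-E-F-G-A), so the interval is some kind of seventh.
The major seventh is 11 semitones; here we have 9, two semitones narrower: diminished.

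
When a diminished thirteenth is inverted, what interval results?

First reduce the compound diminished thirteenth to its simple form, a diminished sixth.
Inverted interval numbers add to nine, so a sixth pairs with a third (6 + 3 = 9).
And diminished becomes augmented under inversion, so we get an augmented third.

augmented 3rd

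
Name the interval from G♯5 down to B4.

Descending from G#5 to B4 is the same interval as ascending B4 to G#5.
B to G spans six letter names (B-C-D-E-F-G), so the interval is some kind of sixth.
The major sixth spans 9 semitones, and B4 to G#5 is exactly 9 semitones — so this is a major sixth.

M6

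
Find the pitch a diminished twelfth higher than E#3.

The twelfth's letter: E up five letter names plus an octave → B.
A diminished twelfth is 18 semitones; 18 semitones up from E#3 gives B4.

B4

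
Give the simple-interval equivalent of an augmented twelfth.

Each octave removed subtracts seven from the number: 12 − 7 = 5.
So an augmented twelfth is an octave plus an augmented fifth. The quality is unchanged.

A5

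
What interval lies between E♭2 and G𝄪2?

doubly augmented 3rd

E to G spans three letter names (E-F-G) — that makes it a third of some quality.
Eb2 to G##2 spans 6 semitones — two semitones wider than the major third (4) — giving a doubly augmented third.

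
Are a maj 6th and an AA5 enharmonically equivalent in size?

A major sixth spans 9 semitones, and a doubly augmented fifth also spans 9 semitones — they're enharmonic.

Yes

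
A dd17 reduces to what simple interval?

dd3

Subtracting seven from the interval number removes an octave: 17 − 14 = 3.
Quality carries through unchanged, so the simple form is a doubly diminished third.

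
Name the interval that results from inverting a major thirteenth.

First reduce the compound major thirteenth to its simple form, a major sixth.
Inverted interval numbers add to nine, so a sixth pairs with a third (6 + 3 = 9).
Quality inverts too: major becomes minor. That makes the inversion a minor third.

m3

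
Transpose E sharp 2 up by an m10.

G sharp 3

Three letters up from E (plus an octave) reaches G.
Moving 15 semitones up from E#2 (the size of a minor tenth) reaches G#3.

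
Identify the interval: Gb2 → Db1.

Descending from Gb2 to Db1 is the same interval as ascending Db1 to Gb2.
D to G spans four letter names (D-E-F-G), plus an octave: an eleventh.
Db1 to Gb2 is 17 semitones, matching the perfect eleventh exactly, so the quality is perfect.
(Equivalently, a compound perfect fourth: a perfect fourth plus an octave.)

perfect eleventh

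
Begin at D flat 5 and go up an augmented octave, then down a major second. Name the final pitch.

Up an augmented octave from Db5: D6 (13 semitones up).
D6 down a major second → C6 (2 semitones).

C 6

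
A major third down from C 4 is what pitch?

Three letter names down from C: A.
A major third spans 4 semitones, so from C4 the target pitch is Ab3.

A-flat 3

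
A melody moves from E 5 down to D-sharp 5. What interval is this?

Descending from E5 to D#5 is the same interval as ascending D#5 to E5.
D to E spans two letter names (D-E): a second.
At 1 semitone, D#5→E5 falls one short of a major second: minor.

minor 2nd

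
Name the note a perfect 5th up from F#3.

C#4

The fifth takes the letter from F up to C.
A perfect fifth spans 7 semitones, so from F#3 the target pitch is C#4.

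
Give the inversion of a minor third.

The rule of nine gives the new number: 9 − 3 = 6, so a third becomes a sixth.
The quality also flips — minor becomes major — giving a major sixth.

major sixth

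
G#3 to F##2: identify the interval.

minor ninth

Descending from G#3 to F##2 is the same interval as ascending F##2 to G#3.
F to G spans two letter names (F-G), plus an octave: a ninth.
At 13 semitones, F##2→G#3 falls one short of a major ninth: minor.
(Equivalently, a compound minor second: a minor second plus an octave.)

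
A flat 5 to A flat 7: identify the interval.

P15

A to A is the same letter name, plus 2 octaves — that makes it a fifteenth of some quality.
The perfect fifteenth spans 24 semitones, and Ab5 to Ab7 is exactly 24 semitones — so this is a perfect fifteenth.
(Equivalently, a compound perfect octave: a perfect octave plus an octave.)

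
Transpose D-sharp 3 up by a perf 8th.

For an octave the letter name doesn't change: still D, an octave up.
A perfect octave is 12 semitones; 12 semitones up from D#3 gives D#4.

D-sharp 4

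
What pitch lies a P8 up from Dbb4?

For an octave the letter name doesn't change: still D, an octave up.
A perfect octave is 12 semitones; 12 semitones up from Dbb4 gives Dbb5.

Dbb5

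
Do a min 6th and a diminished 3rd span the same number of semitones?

No

8 semitones (minor sixth) vs 2 semitones (diminished third): not equal.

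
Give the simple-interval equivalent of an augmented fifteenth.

augmented 8th

Take out an octave (7 from the number): 15 − 7 = 8.
So an augmented fifteenth is an octave plus an augmented octave. The quality is unchanged.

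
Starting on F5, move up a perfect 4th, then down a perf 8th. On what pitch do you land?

A perfect fourth up from F5 is Bb5.
Bb5 down a perfect octave → Bb4 (12 semitones).

Bb4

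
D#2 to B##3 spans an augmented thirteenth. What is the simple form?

augmented sixth

Take out an octave (7 from the number): 13 − 7 = 6.
That makes an augmented thirteenth a compound augmented sixth — an octave plus an augmented sixth.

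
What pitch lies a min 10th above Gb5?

Bbb6

Three letters up from G (plus an octave) reaches B.
A minor tenth is 15 semitones; 15 semitones up from Gb5 gives Bbb6.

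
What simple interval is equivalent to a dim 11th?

Subtracting seven from the interval number removes an octave: 11 − 7 = 4.
Quality carries through unchanged, so the simple form is a diminished fourth.

diminished 4th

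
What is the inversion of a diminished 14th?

A2

First reduce the compound diminished fourteenth to its simple form, a diminished seventh.
The rule of nine gives the new number: 9 − 7 = 2, so a seventh becomes a second.
The quality also flips — diminished becomes augmented — giving an augmented second.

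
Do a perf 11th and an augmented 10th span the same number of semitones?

A perfect eleventh = 17 semitones = an augmented tenth; enharmonically equal.

Yes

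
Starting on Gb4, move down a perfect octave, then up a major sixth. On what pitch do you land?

Eb4

Down a perfect octave from Gb4: Gb3 (12 semitones down).
Gb3 up a major sixth → Eb4 (9 semitones).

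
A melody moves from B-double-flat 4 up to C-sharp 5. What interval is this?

doubly augmented 2nd

B to C spans two letter names (B-C), so the interval is some kind of second.
A major second would be 2 semitones; Bbb4 to C#5 is 4, two semitones wider, so the interval is doubly augmented.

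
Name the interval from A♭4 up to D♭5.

A to D spans four letter names (A-B-C-D): a fourth.
The perfect fourth spans 5 semitones, and Ab4 to Db5 is exactly 5 semitones — so this is a perfect fourth.

P4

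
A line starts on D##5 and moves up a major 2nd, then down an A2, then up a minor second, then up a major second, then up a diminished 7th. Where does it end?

Eb6

D##5 up a major second → E##5 (2 semitones).
E##5 down an augmented second → D#5 (3 semitones).
A minor second up from D#5 is E5.
Up a major second from E5: F#5 (2 semitones up).
Up a diminished seventh from F#5: Eb6 (9 semitones up).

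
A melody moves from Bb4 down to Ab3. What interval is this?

major ninth

Descending from Bb4 to Ab3 is the same interval as ascending Ab3 to Bb4.
A to B spans two letter names (A-B), plus an octave, so the interval is some kind of ninth.
Counting semitones, Ab3→Bb4 is 14, which is the major ninth.
(Equivalently, a compound major second: a major second plus an octave.)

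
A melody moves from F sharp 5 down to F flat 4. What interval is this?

doubly augmented octave

Descending from F#5 to Fb4 is the same interval as ascending Fb4 to F#5.
F to F is the same letter name, plus an octave — that makes it an octave of some quality.
A perfect octave would be 12 semitones; Fb4 to F#5 is 14, two semitones wider, so the interval is doubly augmented.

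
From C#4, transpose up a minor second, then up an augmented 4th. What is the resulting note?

C#4 up a minor second → D4 (1 semitone).
D4 up an augmented fourth → G#4 (6 semitones).

G#4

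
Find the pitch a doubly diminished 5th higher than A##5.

Counting five letter names up from A lands on E.
Moving 5 semitones up from A##5 (the size of a doubly diminished fifth) reaches E6.

E6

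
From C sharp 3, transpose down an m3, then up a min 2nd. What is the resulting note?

A minor third down from C#3 is A#2.
A#2 up a minor second → B2 (1 semitone).

B 2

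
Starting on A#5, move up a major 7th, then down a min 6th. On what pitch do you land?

B##5

A#5 up a major seventh → G##6 (11 semitones).
A minor sixth down from G##6 is B##5.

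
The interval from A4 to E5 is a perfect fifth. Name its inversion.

Interval numbers invert to sum to nine: 5 + 4 = 9, so a fifth inverts to a fourth.
Quality inverts too: perfect stays perfect. That makes the inversion a perfect fourth.

P4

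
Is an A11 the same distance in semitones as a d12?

An augmented eleventh = 18 semitones = a diminished twelfth; enharmonically equal.

Yes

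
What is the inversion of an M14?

First reduce the compound major fourteenth to its simple form, a major seventh.
Inverted interval numbers add to nine, so a seventh pairs with a second (7 + 2 = 9).
The quality also flips — major becomes minor — giving a minor second.

minor 2nd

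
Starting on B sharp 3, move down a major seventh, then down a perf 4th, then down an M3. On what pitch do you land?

B#3 down a major seventh → C#3 (11 semitones).
C#3 down a perfect fourth → G#2 (5 semitones).
A major third down from G#2 is E2.

E 2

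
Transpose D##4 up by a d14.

Seven letters up from D (plus an octave) reaches C.
A diminished fourteenth is 21 semitones; 21 semitones up from D##4 gives C#6.

C#6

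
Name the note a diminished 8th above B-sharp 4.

B 5

An octave keeps the letter name B, an octave up from B.
Moving 11 semitones up from B#4 (the size of a diminished octave) reaches B5.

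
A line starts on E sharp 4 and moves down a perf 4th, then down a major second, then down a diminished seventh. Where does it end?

B double-sharp 2

Down a perfect fourth from E#4: B#3 (5 semitones down).
Down a major second from B#3: A#3 (2 semitones down).
A diminished seventh down from A#3 is B##2.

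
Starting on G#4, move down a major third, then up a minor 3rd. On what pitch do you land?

G4

A major third down from G#4 is E4.
A minor third up from E4 is G4.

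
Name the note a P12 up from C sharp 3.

G sharp 4

Counting five letter names plus an octave up from C lands on G.
Moving 19 semitones up from C#3 (the size of a perfect twelfth) reaches G#4.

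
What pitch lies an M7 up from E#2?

Seven letter names up from E: D.
A major seventh spans 11 semitones, so from E#2 the target pitch is D##3.

D##3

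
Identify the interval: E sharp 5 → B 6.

E to B spans five letter names (E-F-G-A-B), plus an octave: a twelfth.
E#5 to B6 spans 18 semitones — one semitone narrower than the perfect twelfth (19) — giving a diminished twelfth.
(Equivalently, a compound diminished fifth: a diminished fifth plus an octave.)

diminished twelfth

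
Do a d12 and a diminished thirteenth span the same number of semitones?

A diminished twelfth is 18 semitones but a diminished thirteenth is 19 semitones — different sizes.

No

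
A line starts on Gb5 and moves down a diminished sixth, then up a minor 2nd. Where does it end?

C5

Gb5 down a diminished sixth → B4 (7 semitones).
B4 up a minor second → C5 (1 semitone).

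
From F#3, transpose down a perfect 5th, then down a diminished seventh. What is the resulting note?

C##2

F#3 down a perfect fifth → B2 (7 semitones).
Down a diminished seventh from B2: C##2 (9 semitones down).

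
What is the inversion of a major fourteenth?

minor second

First reduce the compound major fourteenth to its simple form, a major seventh.
Interval numbers invert to sum to nine: 7 + 2 = 9, so a seventh inverts to a second.
The quality also flips — major becomes minor — giving a minor second.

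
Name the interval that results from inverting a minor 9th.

First reduce the compound minor ninth to its simple form, a minor second.
Interval numbers invert to sum to nine: 2 + 7 = 9, so a second inverts to a seventh.
And minor becomes major under inversion, so we get a major seventh.

M7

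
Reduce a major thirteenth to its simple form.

Subtracting seven from the interval number removes an octave: 13 − 7 = 6.
So a major thirteenth is an octave plus a major sixth. The quality is unchanged.

major 6th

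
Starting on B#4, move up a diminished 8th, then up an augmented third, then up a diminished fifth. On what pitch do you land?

B#4 up a diminished octave → B5 (11 semitones).
B5 up an augmented third → D##6 (5 semitones).
D##6 up a diminished fifth → A#6 (6 semitones).

A#6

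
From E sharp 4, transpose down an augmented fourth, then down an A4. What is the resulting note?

E#4 down an augmented fourth → B3 (6 semitones).
An augmented fourth down from B3 is F3.

F 3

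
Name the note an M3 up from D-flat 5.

F 5

Three letter names up from D: F.
Moving 4 semitones up from Db5 (the size of a major third) reaches F5.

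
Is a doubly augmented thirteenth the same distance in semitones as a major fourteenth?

A doubly augmented thirteenth = 23 semitones = a major fourteenth; enharmonically equal.

Yes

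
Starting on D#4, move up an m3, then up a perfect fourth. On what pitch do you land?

B4

A minor third up from D#4 is F#4.
Up a perfect fourth from F#4: B4 (5 semitones up).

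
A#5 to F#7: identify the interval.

A to F spans six letter names (A-B-C-D-E-F), plus an octave: a thirteenth.
A#5 to F#7 is 20 semitones, a half step short of the major thirteenth (21), so this is minor.
(Equivalently, a compound minor sixth: a minor sixth plus an octave.)

minor thirteenth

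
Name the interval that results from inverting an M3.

Inverted interval numbers add to nine, so a third pairs with a sixth (3 + 6 = 9).
Quality inverts too: major becomes minor. That makes the inversion a minor sixth.

m6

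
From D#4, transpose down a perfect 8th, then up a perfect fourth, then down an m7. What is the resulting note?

D#4 down a perfect octave → D#3 (12 semitones).
Up a perfect fourth from D#3: G#3 (5 semitones up).
G#3 down a minor seventh → A#2 (10 semitones).

A#2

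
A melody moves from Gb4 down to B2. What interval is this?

diminished thirteenth

Descending from Gb4 to B2 is the same interval as ascending B2 to Gb4.
B to G spans six letter names (B-C-D-E-F-G), plus an octave — that makes it a thirteenth of some quality.
B2 to Gb4 spans 19 semitones — two semitones narrower than the major thirteenth (21) — giving a diminished thirteenth.
(Equivalently, a compound diminished sixth: a diminished sixth plus an octave.)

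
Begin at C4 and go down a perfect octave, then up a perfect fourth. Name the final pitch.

C4 down a perfect octave → C3 (12 semitones).
A perfect fourth up from C3 is F3.

F3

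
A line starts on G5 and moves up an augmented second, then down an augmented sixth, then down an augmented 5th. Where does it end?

Up an augmented second from G5: A#5 (3 semitones up).
A#5 down an augmented sixth → C5 (10 semitones).
C5 down an augmented fifth → Fb4 (8 semitones).

Fb4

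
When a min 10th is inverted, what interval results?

First reduce the compound minor tenth to its simple form, a minor third.
Interval numbers invert to sum to nine: 3 + 6 = 9, so a third inverts to a sixth.
The quality also flips — minor becomes major — giving a major sixth.

major 6th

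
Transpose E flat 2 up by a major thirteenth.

Six letters up from E (plus an octave) reaches C.
Moving 21 semitones up from Eb2 (the size of a major thirteenth) reaches C4.

C 4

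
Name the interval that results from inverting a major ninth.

m7

First reduce the compound major ninth to its simple form, a major second.
The rule of nine gives the new number: 9 − 2 = 7, so a second becomes a seventh.
And major becomes minor under inversion, so we get a minor seventh.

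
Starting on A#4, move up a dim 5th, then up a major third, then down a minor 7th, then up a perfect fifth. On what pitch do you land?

Up a diminished fifth from A#4: E5 (6 semitones up).
A major third up from E5 is G#5.
A minor seventh down from G#5 is A#4.
Up a perfect fifth from A#4: E#5 (7 semitones up).

E#5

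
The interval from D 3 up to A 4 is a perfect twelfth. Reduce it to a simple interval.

P5

Take out an octave (7 from the number): 12 − 7 = 5.
That makes a perfect twelfth a compound perfect fifth — an octave plus a perfect fifth.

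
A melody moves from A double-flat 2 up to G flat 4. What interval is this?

A to G spans seven letter names (A-B-C-D-E-F-G), plus an octave — that makes it a fourteenth of some quality.
Counting semitones, Abb2→Gb4 is 23, which is the major fourteenth.
(Equivalently, a compound major seventh: a major seventh plus an octave.)

major 14th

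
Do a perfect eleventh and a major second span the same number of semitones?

No

A perfect eleventh spans 17 semitones; a major second spans 2 semitones. They differ by 15.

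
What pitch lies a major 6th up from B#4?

Counting six letter names up from B lands on G.
Moving 9 semitones up from B#4 (the size of a major sixth) reaches G##5.

G##5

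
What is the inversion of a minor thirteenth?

First reduce the compound minor thirteenth to its simple form, a minor sixth.
The rule of nine gives the new number: 9 − 6 = 3, so a sixth becomes a third.
The quality also flips — minor becomes major — giving a major third.

major third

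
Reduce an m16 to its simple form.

Each octave removed subtracts seven from the number: 16 − 14 = 2.
Quality carries through unchanged, so the simple form is a minor second.

minor 2nd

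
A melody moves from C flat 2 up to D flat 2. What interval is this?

C to D spans two letter names (C-D): a second.
Cb2 to Db2 is 2 semitones, matching the major second exactly, so the quality is major.

M2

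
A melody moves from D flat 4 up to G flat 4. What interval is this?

D to G spans four letter names (D-E-F-G), so the interval is some kind of fourth.
The perfect fourth spans 5 semitones, and Db4 to Gb4 is exactly 5 semitones — so this is a perfect fourth.

perfect 4th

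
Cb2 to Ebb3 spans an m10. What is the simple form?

Take out an octave (7 from the number): 10 − 7 = 3.
So a minor tenth is an octave plus a minor third. The quality is unchanged.

minor third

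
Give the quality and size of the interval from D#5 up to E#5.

D to E spans two letter names (D-E): a second.
Counting semitones, D#5→E#5 is 2, which is the major second.

major second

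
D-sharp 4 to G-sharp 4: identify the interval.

perfect 4th

D to G spans four letter names (D-E-F-G) — that makes it a fourth of some quality.
Counting semitones, D#4→G#4 is 5, which is the perfect fourth.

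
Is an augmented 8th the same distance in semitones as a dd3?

13 semitones (augmented octave) vs 1 semitone (doubly diminished third): not equal.

No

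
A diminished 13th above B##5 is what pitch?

Counting six letter names plus an octave up from B lands on G.
A diminished thirteenth spans 19 semitones, so from B##5 the target pitch is G#7.

G#7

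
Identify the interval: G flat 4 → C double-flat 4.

Descending from Gb4 to Cbb4 is the same interval as ascending Cbb4 to Gb4.
C to G spans five letter names (C-D-E-F-G), so the interval is some kind of fifth.
The perfect fifth is 7 semitones; here we have 8, one semitone wider: augmented.

augmented fifth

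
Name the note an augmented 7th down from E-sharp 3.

F 2

The seventh takes the letter from E down to F.
An augmented seventh is 12 semitones; 12 semitones down from E#3 gives F2.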